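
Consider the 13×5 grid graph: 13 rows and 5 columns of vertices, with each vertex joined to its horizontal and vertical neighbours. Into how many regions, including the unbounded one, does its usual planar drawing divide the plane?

The grid has V = 13·5 = 65 vertices and E = 13·4 + 5·12 = 112 edges.
F = 2 − V + E = 2 − 65 + 112 = 49.

49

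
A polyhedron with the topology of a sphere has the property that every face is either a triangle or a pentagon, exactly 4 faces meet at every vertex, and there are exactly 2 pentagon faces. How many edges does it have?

Let x be the number of triangles; then F = 2 + x.
Edge–face incidences: 2E = 5·2 + 3·x = 10 + 3x.
Every vertex has degree 4, so 4V = 2E.
Euler: V − E + F = 2 ⇒ (2E)/4 − E + (2 + x) = 2.
Multiply by 8: 2·(2E) − 4·(2E) + 8·(2 + x) = 16, i.e. 16 + 8x − 2·(10 + 3x) = 16.
Collecting terms: 2x − 4 = 16, so 2x = 20, so x = 10.
Then 2E = 10 + 3·10 = 40, so E = 20, V = 2E/4 = 10, F = 2 + 10 = 12.

20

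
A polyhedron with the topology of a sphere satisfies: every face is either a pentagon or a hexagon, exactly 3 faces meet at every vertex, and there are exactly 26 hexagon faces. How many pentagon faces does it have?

Let x be the number of pentagons; then F = 26 + x.
Edge–face incidences: 2E = 6·26 + 5·x = 156 + 5x.
Every vertex has degree 3, so 3V = 2E.
Euler: V − E + F = 2 ⇒ (2E)/3 − E + (26 + x) = 2.
Multiply by 6: 2·(2E) − 3·(2E) + 6·(26 + x) = 12, i.e. 156 + 6x − (156 + 5x) = 12.
Collecting terms: x = 12.
Then 2E = 156 + 5·12 = 216, so E = 108, V = 2E/3 = 72, F = 26 + 12 = 38.

12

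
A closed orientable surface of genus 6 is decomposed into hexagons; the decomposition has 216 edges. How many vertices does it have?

χ = 2 − 2·6 = -10, and every face is a hexagon so 6F = 2E.
F = 2E/6 = 72. Then V = -10 + E − F = -10 + 216 − 72 = 134.

134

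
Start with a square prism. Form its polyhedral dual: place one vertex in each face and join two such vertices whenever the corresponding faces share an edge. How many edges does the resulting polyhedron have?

12

The base solid has V = 8, E = 12, F = 6.
The dual swaps V and F and preserves E: V′ = F = 6, E′ = E = 12, F′ = V = 8.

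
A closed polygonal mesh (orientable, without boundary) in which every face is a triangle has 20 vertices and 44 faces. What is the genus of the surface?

Every face is a triangle, so 2E = 3·44 = 132, giving E = 66.
χ = V − E + F = 20 − 66 + 44 = -2.
For a closed orientable surface χ = 2 − 2g, so g = (2 − (-2))/2 = 2.

2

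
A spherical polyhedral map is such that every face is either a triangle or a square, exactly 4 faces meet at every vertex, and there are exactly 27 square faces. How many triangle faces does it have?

Let x be the number of triangles; then F = 27 + x.
Edge–face incidences: 2E = 4·27 + 3·x = 108 + 3x.
Every vertex has degree 4, so 4V = 2E.
Euler: V − E + F = 2 ⇒ (2E)/4 − E + (27 + x) = 2.
Multiply by 8: 2·(2E) − 4·(2E) + 8·(27 + x) = 16, i.e. 216 + 8x − 2·(108 + 3x) = 16.
Collecting terms: 2x = 16, so x = 8.
Then 2E = 108 + 3·8 = 132, so E = 66, V = 2E/4 = 33, F = 27 + 8 = 35.

8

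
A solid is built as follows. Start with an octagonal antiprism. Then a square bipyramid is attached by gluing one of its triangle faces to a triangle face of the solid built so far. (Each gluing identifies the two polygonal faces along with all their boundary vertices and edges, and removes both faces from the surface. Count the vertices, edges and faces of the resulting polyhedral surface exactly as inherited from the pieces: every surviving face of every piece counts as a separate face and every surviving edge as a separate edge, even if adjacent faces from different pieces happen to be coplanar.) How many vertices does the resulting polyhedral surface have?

An octagonal antiprism: V=16, E=32, F=18.
Attach a square bipyramid (V=6, E=12, F=8) along a 3-gon: merge 3 vertices and 3 edges, delete both glued faces → V=19, E=41, F=24.
Check: V − E + F = 19 − 41 + 24 = 2.

19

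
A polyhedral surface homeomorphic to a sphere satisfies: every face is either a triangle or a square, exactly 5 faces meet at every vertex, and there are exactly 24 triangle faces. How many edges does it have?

40

Let x be the number of squares; then F = 24 + x.
Edge–face incidences: 2E = 3·24 + 4·x = 72 + 4x.
Every vertex has degree 5, so 5V = 2E.
Euler: V − E + F = 2 ⇒ (2E)/5 − E + (24 + x) = 2.
Multiply by 10: 2·(2E) − 5·(2E) + 10·(24 + x) = 20, i.e. 240 + 10x − 3·(72 + 4x) = 20.
Collecting terms: −2x + 24 = 20, so −2x = −4, so x = 2.
Then 2E = 72 + 4·2 = 80, so E = 40, V = 2E/5 = 16, F = 24 + 2 = 26.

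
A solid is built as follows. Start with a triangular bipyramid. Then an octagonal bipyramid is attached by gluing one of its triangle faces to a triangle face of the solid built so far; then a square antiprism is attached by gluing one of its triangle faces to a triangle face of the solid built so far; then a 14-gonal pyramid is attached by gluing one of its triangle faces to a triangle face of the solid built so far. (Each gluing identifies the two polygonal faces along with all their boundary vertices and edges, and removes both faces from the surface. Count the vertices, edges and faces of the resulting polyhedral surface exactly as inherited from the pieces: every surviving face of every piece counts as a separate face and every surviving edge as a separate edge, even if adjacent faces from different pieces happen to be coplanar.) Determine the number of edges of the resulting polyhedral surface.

68

A triangular bipyramid: V=5, E=9, F=6.
Attach an octagonal bipyramid (V=10, E=24, F=16) along a 3-gon: merge 3 vertices and 3 edges, delete both glued faces → V=12, E=30, F=20.
Attach a square antiprism (V=8, E=16, F=10) along a 3-gon: merge 3 vertices and 3 edges, delete both glued faces → V=17, E=43, F=28.
Attach a 14-gonal pyramid (V=15, E=28, F=15) along a 3-gon: merge 3 vertices and 3 edges, delete both glued faces → V=29, E=68, F=41.
Check: V − E + F = 29 − 68 + 41 = 2.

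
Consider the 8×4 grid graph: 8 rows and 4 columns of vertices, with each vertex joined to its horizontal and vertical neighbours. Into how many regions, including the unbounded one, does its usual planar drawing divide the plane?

The grid has V = 8·4 = 32 vertices and E = 8·3 + 4·7 = 52 edges.
F = 2 − V + E = 2 − 32 + 52 = 22.

22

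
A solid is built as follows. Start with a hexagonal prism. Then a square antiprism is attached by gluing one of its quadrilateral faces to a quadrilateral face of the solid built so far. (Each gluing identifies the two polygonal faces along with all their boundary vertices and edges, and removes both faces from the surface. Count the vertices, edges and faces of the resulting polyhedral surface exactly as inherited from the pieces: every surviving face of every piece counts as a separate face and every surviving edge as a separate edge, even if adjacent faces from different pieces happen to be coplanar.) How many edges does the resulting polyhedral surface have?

30

A hexagonal prism: V=12, E=18, F=8.
Attach a square antiprism (V=8, E=16, F=10) along a 4-gon: merge 4 vertices and 4 edges, delete both glued faces → V=16, E=30, F=16.
Check: V − E + F = 16 − 30 + 16 = 2.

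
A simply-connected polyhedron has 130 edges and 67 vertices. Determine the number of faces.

65

Here V − E + F = 2.
F = 2 − V + E = 2 − 67 + 130 = 65.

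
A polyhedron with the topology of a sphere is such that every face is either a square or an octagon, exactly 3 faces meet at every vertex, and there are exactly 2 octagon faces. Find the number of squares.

Let x be the number of squares; then F = 2 + x.
Edge–face incidences: 2E = 8·2 + 4·x = 16 + 4x.
Every vertex has degree 3, so 3V = 2E.
Euler: V − E + F = 2 ⇒ (2E)/3 − E + (2 + x) = 2.
Multiply by 6: 2·(2E) − 3·(2E) + 6·(2 + x) = 12, i.e. 12 + 6x − (16 + 4x) = 12.
Collecting terms: 2x − 4 = 12, so 2x = 16, so x = 8.
Then 2E = 16 + 4·8 = 48, so E = 24, V = 2E/3 = 16, F = 2 + 8 = 10.

8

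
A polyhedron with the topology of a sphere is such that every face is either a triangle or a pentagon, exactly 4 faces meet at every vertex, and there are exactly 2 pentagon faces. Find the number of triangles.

10

Let x be the number of triangles; then F = 2 + x.
Edge–face incidences: 2E = 5·2 + 3·x = 10 + 3x.
Every vertex has degree 4, so 4V = 2E.
Euler: V − E + F = 2 ⇒ (2E)/4 − E + (2 + x) = 2.
Multiply by 8: 2·(2E) − 4·(2E) + 8·(2 + x) = 16, i.e. 16 + 8x − 2·(10 + 3x) = 16.
Collecting terms: 2x − 4 = 16, so 2x = 20, so x = 10.
Then 2E = 10 + 3·10 = 40, so E = 20, V = 2E/4 = 10, F = 2 + 10 = 12.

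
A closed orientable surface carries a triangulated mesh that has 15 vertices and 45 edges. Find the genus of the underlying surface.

Every face is a triangle and each edge borders two faces, so 3F = 2·45, giving F = 30.
χ = V − E + F = 15 − 45 + 30 = 0.
For a closed orientable surface χ = 2 − 2g, so g = (2 − (0))/2 = 1.

1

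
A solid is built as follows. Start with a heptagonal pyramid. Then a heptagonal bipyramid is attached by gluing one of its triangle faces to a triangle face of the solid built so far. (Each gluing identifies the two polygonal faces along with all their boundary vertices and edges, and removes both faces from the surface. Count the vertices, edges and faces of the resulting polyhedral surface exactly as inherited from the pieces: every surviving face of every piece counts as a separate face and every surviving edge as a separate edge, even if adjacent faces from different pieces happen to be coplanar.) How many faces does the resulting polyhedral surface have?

20

A heptagonal pyramid: V=8, E=14, F=8.
Attach a heptagonal bipyramid (V=9, E=21, F=14) along a 3-gon: merge 3 vertices and 3 edges, delete both glued faces → V=14, E=32, F=20.
Check: V − E + F = 14 − 32 + 20 = 2.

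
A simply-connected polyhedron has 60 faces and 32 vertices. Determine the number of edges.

90

Here V − E + F = 2.
E = V + F − (2) = 32 + 60 − (2) = 90.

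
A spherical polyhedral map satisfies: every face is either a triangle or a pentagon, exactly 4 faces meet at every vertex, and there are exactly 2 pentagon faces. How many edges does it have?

Let x be the number of triangles; then F = 2 + x.
Edge–face incidences: 2E = 5·2 + 3·x = 10 + 3x.
Every vertex has degree 4, so 4V = 2E.
Euler: V − E + F = 2 ⇒ (2E)/4 − E + (2 + x) = 2.
Multiply by 8: 2·(2E) − 4·(2E) + 8·(2 + x) = 16, i.e. 16 + 8x − 2·(10 + 3x) = 16.
Collecting terms: 2x − 4 = 16, so 2x = 20, so x = 10.
Then 2E = 10 + 3·10 = 40, so E = 20, V = 2E/4 = 10, F = 2 + 10 = 12.

20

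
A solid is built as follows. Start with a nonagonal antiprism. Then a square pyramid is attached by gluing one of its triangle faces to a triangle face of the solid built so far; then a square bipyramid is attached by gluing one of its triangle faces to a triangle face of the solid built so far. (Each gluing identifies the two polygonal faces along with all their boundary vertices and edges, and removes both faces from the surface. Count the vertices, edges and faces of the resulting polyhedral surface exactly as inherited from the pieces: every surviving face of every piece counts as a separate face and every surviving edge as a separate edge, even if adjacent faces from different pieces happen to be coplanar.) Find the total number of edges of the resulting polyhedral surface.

A nonagonal antiprism: V=18, E=36, F=20.
Attach a square pyramid (V=5, E=8, F=5) along a 3-gon: merge 3 vertices and 3 edges, delete both glued faces → V=20, E=41, F=23.
Attach a square bipyramid (V=6, E=12, F=8) along a 3-gon: merge 3 vertices and 3 edges, delete both glued faces → V=23, E=50, F=29.
Check: V − E + F = 23 − 50 + 29 = 2.

50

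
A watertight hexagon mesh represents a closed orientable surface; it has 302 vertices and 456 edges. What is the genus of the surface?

Every face is a hexagon and each edge borders two faces, so 6F = 2·456, giving F = 152.
χ = V − E + F = 302 − 456 + 152 = -2.
For a closed orientable surface χ = 2 − 2g, so g = (2 − (-2))/2 = 2.

2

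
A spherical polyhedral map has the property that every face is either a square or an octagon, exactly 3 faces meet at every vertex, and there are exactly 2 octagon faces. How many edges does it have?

24

Let x be the number of squares; then F = 2 + x.
Edge–face incidences: 2E = 8·2 + 4·x = 16 + 4x.
Every vertex has degree 3, so 3V = 2E.
Euler: V − E + F = 2 ⇒ (2E)/3 − E + (2 + x) = 2.
Multiply by 6: 2·(2E) − 3·(2E) + 6·(2 + x) = 12, i.e. 12 + 6x − (16 + 4x) = 12.
Collecting terms: 2x − 4 = 12, so 2x = 16, so x = 8.
Then 2E = 16 + 4·8 = 48, so E = 24, V = 2E/3 = 16, F = 2 + 8 = 10.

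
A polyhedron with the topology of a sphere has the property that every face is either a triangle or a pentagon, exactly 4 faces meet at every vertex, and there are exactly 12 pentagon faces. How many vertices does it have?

Let x be the number of triangles; then F = 12 + x.
Edge–face incidences: 2E = 5·12 + 3·x = 60 + 3x.
Every vertex has degree 4, so 4V = 2E.
Euler: V − E + F = 2 ⇒ (2E)/4 − E + (12 + x) = 2.
Multiply by 8: 2·(2E) − 4·(2E) + 8·(12 + x) = 16, i.e. 96 + 8x − 2·(60 + 3x) = 16.
Collecting terms: 2x − 24 = 16, so 2x = 40, so x = 20.
Then 2E = 60 + 3·20 = 120, so E = 60, V = 2E/4 = 30, F = 12 + 20 = 32.

30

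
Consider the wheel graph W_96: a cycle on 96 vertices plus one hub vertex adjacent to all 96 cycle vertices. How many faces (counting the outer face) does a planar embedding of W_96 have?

97

W_96 has V = 96 + 1 = 97 vertices and E = 2·96 = 192 edges.
By Euler's formula F = 2 − V + E = 2 − 97 + 192 = 97.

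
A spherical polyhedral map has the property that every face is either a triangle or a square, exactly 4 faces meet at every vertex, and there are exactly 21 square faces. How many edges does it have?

Let x be the number of triangles; then F = 21 + x.
Edge–face incidences: 2E = 4·21 + 3·x = 84 + 3x.
Every vertex has degree 4, so 4V = 2E.
Euler: V − E + F = 2 ⇒ (2E)/4 − E + (21 + x) = 2.
Multiply by 8: 2·(2E) − 4·(2E) + 8·(21 + x) = 16, i.e. 168 + 8x − 2·(84 + 3x) = 16.
Collecting terms: 2x = 16, so x = 8.
Then 2E = 84 + 3·8 = 108, so E = 54, V = 2E/4 = 27, F = 21 + 8 = 29.

54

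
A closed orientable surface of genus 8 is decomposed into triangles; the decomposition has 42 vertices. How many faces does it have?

112

χ = 2 − 2·8 = -14, and every face is a triangle so 3F = 2E.
V − E + F = -14 with E = 3F/2 gives 42 − (3/2 − 1)·F = -14, so F = 112 and E = 168.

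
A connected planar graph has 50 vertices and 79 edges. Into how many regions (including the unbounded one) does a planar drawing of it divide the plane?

31

Euler's formula for a connected plane graph: V − E + F = 2, so F = 2 − 50 + 79 = 31.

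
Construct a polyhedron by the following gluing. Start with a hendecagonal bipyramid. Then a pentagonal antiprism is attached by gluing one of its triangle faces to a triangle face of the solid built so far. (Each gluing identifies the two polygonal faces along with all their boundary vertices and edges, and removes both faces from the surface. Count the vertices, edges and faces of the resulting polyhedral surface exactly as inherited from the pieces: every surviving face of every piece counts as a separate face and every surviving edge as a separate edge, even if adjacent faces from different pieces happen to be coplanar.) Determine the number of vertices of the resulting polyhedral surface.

20

A hendecagonal bipyramid: V=13, E=33, F=22.
Attach a pentagonal antiprism (V=10, E=20, F=12) along a 3-gon: merge 3 vertices and 3 edges, delete both glued faces → V=20, E=50, F=32.
Check: V − E + F = 20 − 50 + 32 = 2.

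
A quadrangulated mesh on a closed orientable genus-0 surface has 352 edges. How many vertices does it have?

178

χ = 2 − 2·0 = 2, and every face is a square so 4F = 2E.
F = 2E/4 = 176. Then V = 2 + E − F = 2 + 352 − 176 = 178.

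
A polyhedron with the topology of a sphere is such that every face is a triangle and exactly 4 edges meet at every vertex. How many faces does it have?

8

Each face has 3 edges and each edge borders two faces, so 2E = 3F.
Each vertex has degree 4, so 4V = 2E and hence V = 3F/4.
Euler: V − E + F = 2 ⇒ (3F/4) − (3F/2) + F = 2.
Multiply by 8: (6 − 12 + 8)F = 16, i.e. 2F = 16.
So F = 8, E = 3·8/2 = 12, V = 3·8/4 = 6.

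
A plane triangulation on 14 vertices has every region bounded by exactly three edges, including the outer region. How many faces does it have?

In a plane triangulation 3F = 2E and V − E + F = 2, so F = 2V − 4 = 2·14 − 4 = 24.

24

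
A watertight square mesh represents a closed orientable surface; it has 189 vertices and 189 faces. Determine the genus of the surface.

1

Every face is a square, so 2E = 4·189 = 756, giving E = 378.
χ = V − E + F = 189 − 378 + 189 = 0.
For a closed orientable surface χ = 2 − 2g, so g = (2 − (0))/2 = 1.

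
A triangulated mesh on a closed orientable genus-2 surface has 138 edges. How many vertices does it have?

χ = 2 − 2·2 = -2, and every face is a triangle so 3F = 2E.
F = 2E/3 = 92. Then V = -2 + E − F = -2 + 138 − 92 = 44.

44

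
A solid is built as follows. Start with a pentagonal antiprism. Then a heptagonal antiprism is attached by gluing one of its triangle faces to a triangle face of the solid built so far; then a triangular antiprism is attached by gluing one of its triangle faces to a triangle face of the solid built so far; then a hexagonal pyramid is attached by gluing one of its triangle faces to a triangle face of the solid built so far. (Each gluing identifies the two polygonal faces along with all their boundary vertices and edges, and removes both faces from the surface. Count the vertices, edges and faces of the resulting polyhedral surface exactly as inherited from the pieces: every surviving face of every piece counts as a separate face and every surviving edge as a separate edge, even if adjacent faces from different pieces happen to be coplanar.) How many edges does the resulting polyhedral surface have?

A pentagonal antiprism: V=10, E=20, F=12.
Attach a heptagonal antiprism (V=14, E=28, F=16) along a 3-gon: merge 3 vertices and 3 edges, delete both glued faces → V=21, E=45, F=26.
Attach a triangular antiprism (V=6, E=12, F=8) along a 3-gon: merge 3 vertices and 3 edges, delete both glued faces → V=24, E=54, F=32.
Attach a hexagonal pyramid (V=7, E=12, F=7) along a 3-gon: merge 3 vertices and 3 edges, delete both glued faces → V=28, E=63, F=37.
Check: V − E + F = 28 − 63 + 37 = 2.

63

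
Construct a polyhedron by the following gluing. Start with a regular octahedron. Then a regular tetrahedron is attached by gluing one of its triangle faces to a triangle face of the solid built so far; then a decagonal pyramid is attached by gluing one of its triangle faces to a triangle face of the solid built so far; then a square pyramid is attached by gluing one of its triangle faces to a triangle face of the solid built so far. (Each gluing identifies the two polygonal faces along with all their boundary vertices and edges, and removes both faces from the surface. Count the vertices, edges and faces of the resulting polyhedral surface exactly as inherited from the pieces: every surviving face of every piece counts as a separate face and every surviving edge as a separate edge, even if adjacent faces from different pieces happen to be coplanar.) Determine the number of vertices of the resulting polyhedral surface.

17

A regular octahedron: V=6, E=12, F=8.
Attach a regular tetrahedron (V=4, E=6, F=4) along a 3-gon: merge 3 vertices and 3 edges, delete both glued faces → V=7, E=15, F=10.
Attach a decagonal pyramid (V=11, E=20, F=11) along a 3-gon: merge 3 vertices and 3 edges, delete both glued faces → V=15, E=32, F=19.
Attach a square pyramid (V=5, E=8, F=5) along a 3-gon: merge 3 vertices and 3 edges, delete both glued faces → V=17, E=37, F=22.
Check: V − E + F = 17 − 37 + 22 = 2.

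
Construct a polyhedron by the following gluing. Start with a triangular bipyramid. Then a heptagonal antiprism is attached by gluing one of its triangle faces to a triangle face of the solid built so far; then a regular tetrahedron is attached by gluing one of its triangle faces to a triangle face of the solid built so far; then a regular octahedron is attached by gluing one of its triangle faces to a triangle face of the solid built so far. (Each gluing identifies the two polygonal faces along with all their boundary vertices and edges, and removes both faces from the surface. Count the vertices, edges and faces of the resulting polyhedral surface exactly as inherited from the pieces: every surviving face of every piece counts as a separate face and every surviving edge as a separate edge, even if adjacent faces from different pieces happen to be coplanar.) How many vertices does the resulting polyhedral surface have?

A triangular bipyramid: V=5, E=9, F=6.
Attach a heptagonal antiprism (V=14, E=28, F=16) along a 3-gon: merge 3 vertices and 3 edges, delete both glued faces → V=16, E=34, F=20.
Attach a regular tetrahedron (V=4, E=6, F=4) along a 3-gon: merge 3 vertices and 3 edges, delete both glued faces → V=17, E=37, F=22.
Attach a regular octahedron (V=6, E=12, F=8) along a 3-gon: merge 3 vertices and 3 edges, delete both glued faces → V=20, E=46, F=28.
Check: V − E + F = 20 − 46 + 28 = 2.

20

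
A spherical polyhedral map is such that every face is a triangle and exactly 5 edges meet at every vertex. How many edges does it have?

30

Each face has 3 edges and each edge borders two faces, so 2E = 3F.
Each vertex has degree 5, so 5V = 2E and hence V = 3F/5.
Euler: V − E + F = 2 ⇒ (3F/5) − (3F/2) + F = 2.
Multiply by 10: (6 − 15 + 10)F = 20, i.e. 1F = 20.
So F = 20, E = 3·20/2 = 30, V = 3·20/5 = 12.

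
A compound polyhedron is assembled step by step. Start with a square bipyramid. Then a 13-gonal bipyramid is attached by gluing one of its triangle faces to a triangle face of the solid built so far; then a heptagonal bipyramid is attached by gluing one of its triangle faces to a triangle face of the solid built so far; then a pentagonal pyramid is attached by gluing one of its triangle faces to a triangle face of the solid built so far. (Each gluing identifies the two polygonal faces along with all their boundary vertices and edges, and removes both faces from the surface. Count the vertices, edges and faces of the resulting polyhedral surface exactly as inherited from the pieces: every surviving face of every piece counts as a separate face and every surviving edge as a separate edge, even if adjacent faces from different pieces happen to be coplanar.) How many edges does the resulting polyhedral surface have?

73

A square bipyramid: V=6, E=12, F=8.
Attach a 13-gonal bipyramid (V=15, E=39, F=26) along a 3-gon: merge 3 vertices and 3 edges, delete both glued faces → V=18, E=48, F=32.
Attach a heptagonal bipyramid (V=9, E=21, F=14) along a 3-gon: merge 3 vertices and 3 edges, delete both glued faces → V=24, E=66, F=44.
Attach a pentagonal pyramid (V=6, E=10, F=6) along a 3-gon: merge 3 vertices and 3 edges, delete both glued faces → V=27, E=73, F=48.
Check: V − E + F = 27 − 73 + 48 = 2.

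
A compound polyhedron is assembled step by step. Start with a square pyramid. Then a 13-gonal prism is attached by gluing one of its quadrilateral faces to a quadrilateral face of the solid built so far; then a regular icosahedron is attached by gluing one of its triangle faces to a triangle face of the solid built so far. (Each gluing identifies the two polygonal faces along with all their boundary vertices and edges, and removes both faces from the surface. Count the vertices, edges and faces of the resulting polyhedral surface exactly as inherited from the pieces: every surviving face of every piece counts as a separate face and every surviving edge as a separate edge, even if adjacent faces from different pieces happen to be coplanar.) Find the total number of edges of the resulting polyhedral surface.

A square pyramid: V=5, E=8, F=5.
Attach a 13-gonal prism (V=26, E=39, F=15) along a 4-gon: merge 4 vertices and 4 edges, delete both glued faces → V=27, E=43, F=18.
Attach a regular icosahedron (V=12, E=30, F=20) along a 3-gon: merge 3 vertices and 3 edges, delete both glued faces → V=36, E=70, F=36.
Check: V − E + F = 36 − 70 + 36 = 2.

70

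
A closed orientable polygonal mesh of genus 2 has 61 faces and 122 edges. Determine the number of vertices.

59

For a closed orientable surface of genus 2, χ = 2 − 2·2 = -2.
V = -2 + E − F = -2 + 122 − 61 = 59.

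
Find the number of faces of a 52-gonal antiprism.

106

An antiprism on an n-gon has two n-gon caps and 2n triangles: V = 2·52 = 104, E = 4·52 = 208, F = 2·52 + 2 = 106.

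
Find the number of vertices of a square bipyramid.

6

A bipyramid over an n-gon has 2n triangular faces and n + 2 vertices: V = 4 + 2 = 6, E = 3·4 = 12, F = 2·4 = 8.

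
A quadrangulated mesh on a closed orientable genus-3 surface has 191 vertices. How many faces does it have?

χ = 2 − 2·3 = -4, and every face is a square so 4F = 2E.
V − E + F = -4 with E = 4F/2 gives 191 − (4/2 − 1)·F = -4, so F = 195 and E = 390.

195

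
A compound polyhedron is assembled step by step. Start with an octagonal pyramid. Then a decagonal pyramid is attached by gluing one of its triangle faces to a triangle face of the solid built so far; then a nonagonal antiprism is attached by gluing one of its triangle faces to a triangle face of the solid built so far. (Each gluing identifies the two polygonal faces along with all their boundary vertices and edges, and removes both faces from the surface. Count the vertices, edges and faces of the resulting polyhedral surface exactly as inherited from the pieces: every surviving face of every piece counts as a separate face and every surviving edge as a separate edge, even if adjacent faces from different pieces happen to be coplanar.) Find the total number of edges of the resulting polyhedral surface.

66

An octagonal pyramid: V=9, E=16, F=9.
Attach a decagonal pyramid (V=11, E=20, F=11) along a 3-gon: merge 3 vertices and 3 edges, delete both glued faces → V=17, E=33, F=18.
Attach a nonagonal antiprism (V=18, E=36, F=20) along a 3-gon: merge 3 vertices and 3 edges, delete both glued faces → V=32, E=66, F=36.
Check: V − E + F = 32 − 66 + 36 = 2.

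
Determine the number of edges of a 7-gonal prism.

A prism on an n-gon has two n-gon bases and n rectangular sides: V = 2·7 = 14, E = 3·7 = 21, F = 7 + 2 = 9.

21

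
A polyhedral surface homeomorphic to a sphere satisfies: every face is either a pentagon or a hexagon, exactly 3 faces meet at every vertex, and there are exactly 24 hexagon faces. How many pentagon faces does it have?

Let x be the number of pentagons; then F = 24 + x.
Edge–face incidences: 2E = 6·24 + 5·x = 144 + 5x.
Every vertex has degree 3, so 3V = 2E.
Euler: V − E + F = 2 ⇒ (2E)/3 − E + (24 + x) = 2.
Multiply by 6: 2·(2E) − 3·(2E) + 6·(24 + x) = 12, i.e. 144 + 6x − (144 + 5x) = 12.
Collecting terms: x = 12.
Then 2E = 144 + 5·12 = 204, so E = 102, V = 2E/3 = 68, F = 24 + 12 = 36.

12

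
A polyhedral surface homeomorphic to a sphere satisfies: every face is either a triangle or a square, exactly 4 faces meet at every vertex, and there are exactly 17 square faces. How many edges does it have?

Let x be the number of triangles; then F = 17 + x.
Edge–face incidences: 2E = 4·17 + 3·x = 68 + 3x.
Every vertex has degree 4, so 4V = 2E.
Euler: V − E + F = 2 ⇒ (2E)/4 − E + (17 + x) = 2.
Multiply by 8: 2·(2E) − 4·(2E) + 8·(17 + x) = 16, i.e. 136 + 8x − 2·(68 + 3x) = 16.
Collecting terms: 2x = 16, so x = 8.
Then 2E = 68 + 3·8 = 92, so E = 46, V = 2E/4 = 23, F = 17 + 8 = 25.

46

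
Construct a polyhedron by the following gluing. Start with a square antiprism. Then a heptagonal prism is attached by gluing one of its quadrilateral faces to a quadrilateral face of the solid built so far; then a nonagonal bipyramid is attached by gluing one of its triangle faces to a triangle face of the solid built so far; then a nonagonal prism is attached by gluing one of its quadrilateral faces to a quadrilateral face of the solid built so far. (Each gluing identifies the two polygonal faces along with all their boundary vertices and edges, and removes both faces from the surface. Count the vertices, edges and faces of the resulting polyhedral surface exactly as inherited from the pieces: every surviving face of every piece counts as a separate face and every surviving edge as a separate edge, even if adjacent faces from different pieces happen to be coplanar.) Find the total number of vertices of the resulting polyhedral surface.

A square antiprism: V=8, E=16, F=10.
Attach a heptagonal prism (V=14, E=21, F=9) along a 4-gon: merge 4 vertices and 4 edges, delete both glued faces → V=18, E=33, F=17.
Attach a nonagonal bipyramid (V=11, E=27, F=18) along a 3-gon: merge 3 vertices and 3 edges, delete both glued faces → V=26, E=57, F=33.
Attach a nonagonal prism (V=18, E=27, F=11) along a 4-gon: merge 4 vertices and 4 edges, delete both glued faces → V=40, E=80, F=42.
Check: V − E + F = 40 − 80 + 42 = 2.

40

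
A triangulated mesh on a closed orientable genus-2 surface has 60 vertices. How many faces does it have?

124

χ = 2 − 2·2 = -2, and every face is a triangle so 3F = 2E.
V − E + F = -2 with E = 3F/2 gives 60 − (3/2 − 1)·F = -2, so F = 124 and E = 186.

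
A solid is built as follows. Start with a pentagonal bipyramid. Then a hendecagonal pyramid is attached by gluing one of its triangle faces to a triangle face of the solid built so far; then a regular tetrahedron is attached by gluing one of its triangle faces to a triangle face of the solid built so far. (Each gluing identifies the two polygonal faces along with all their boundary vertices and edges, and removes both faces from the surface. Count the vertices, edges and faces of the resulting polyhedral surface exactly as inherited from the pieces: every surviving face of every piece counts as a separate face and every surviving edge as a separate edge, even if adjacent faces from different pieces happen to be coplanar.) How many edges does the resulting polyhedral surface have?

A pentagonal bipyramid: V=7, E=15, F=10.
Attach a hendecagonal pyramid (V=12, E=22, F=12) along a 3-gon: merge 3 vertices and 3 edges, delete both glued faces → V=16, E=34, F=20.
Attach a regular tetrahedron (V=4, E=6, F=4) along a 3-gon: merge 3 vertices and 3 edges, delete both glued faces → V=17, E=37, F=22.
Check: V − E + F = 17 − 37 + 22 = 2.

37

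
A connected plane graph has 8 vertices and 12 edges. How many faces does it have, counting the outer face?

Euler's formula for a connected plane graph: V − E + F = 2, so F = 2 − 8 + 12 = 6.

6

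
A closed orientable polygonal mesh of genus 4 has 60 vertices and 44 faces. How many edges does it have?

For a closed orientable surface of genus 4, χ = 2 − 2·4 = -6.
E = V + F − (-6) = 60 + 44 − (-6) = 110.

110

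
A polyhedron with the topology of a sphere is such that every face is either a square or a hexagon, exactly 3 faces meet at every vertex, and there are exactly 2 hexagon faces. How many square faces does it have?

6

Let x be the number of squares; then F = 2 + x.
Edge–face incidences: 2E = 6·2 + 4·x = 12 + 4x.
Every vertex has degree 3, so 3V = 2E.
Euler: V − E + F = 2 ⇒ (2E)/3 − E + (2 + x) = 2.
Multiply by 6: 2·(2E) − 3·(2E) + 6·(2 + x) = 12, i.e. 12 + 6x − (12 + 4x) = 12.
Collecting terms: 2x = 12, so x = 6.
Then 2E = 12 + 4·6 = 36, so E = 18, V = 2E/3 = 12, F = 2 + 6 = 8.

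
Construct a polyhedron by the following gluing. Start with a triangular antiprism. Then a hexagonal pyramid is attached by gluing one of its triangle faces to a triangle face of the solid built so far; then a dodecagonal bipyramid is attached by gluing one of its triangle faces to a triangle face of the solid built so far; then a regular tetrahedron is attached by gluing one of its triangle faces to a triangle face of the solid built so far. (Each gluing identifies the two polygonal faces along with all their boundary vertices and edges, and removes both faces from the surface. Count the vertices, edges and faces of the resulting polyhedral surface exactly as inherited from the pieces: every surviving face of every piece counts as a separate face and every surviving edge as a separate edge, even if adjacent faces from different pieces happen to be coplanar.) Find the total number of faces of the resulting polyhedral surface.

37

A triangular antiprism: V=6, E=12, F=8.
Attach a hexagonal pyramid (V=7, E=12, F=7) along a 3-gon: merge 3 vertices and 3 edges, delete both glued faces → V=10, E=21, F=13.
Attach a dodecagonal bipyramid (V=14, E=36, F=24) along a 3-gon: merge 3 vertices and 3 edges, delete both glued faces → V=21, E=54, F=35.
Attach a regular tetrahedron (V=4, E=6, F=4) along a 3-gon: merge 3 vertices and 3 edges, delete both glued faces → V=22, E=57, F=37.
Check: V − E + F = 22 − 57 + 37 = 2.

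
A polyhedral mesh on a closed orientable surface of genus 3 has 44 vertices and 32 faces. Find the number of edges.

80

For a closed orientable surface of genus 3, χ = 2 − 2·3 = -4.
E = V + F − (-4) = 44 + 32 − (-4) = 80.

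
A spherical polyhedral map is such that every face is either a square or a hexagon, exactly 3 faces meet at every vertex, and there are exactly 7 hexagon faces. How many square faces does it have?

6

Let x be the number of squares; then F = 7 + x.
Edge–face incidences: 2E = 6·7 + 4·x = 42 + 4x.
Every vertex has degree 3, so 3V = 2E.
Euler: V − E + F = 2 ⇒ (2E)/3 − E + (7 + x) = 2.
Multiply by 6: 2·(2E) − 3·(2E) + 6·(7 + x) = 12, i.e. 42 + 6x − (42 + 4x) = 12.
Collecting terms: 2x = 12, so x = 6.
Then 2E = 42 + 4·6 = 66, so E = 33, V = 2E/3 = 22, F = 7 + 6 = 13.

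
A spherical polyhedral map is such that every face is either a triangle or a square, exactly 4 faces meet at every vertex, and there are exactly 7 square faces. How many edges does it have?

26

Let x be the number of triangles; then F = 7 + x.
Edge–face incidences: 2E = 4·7 + 3·x = 28 + 3x.
Every vertex has degree 4, so 4V = 2E.
Euler: V − E + F = 2 ⇒ (2E)/4 − E + (7 + x) = 2.
Multiply by 8: 2·(2E) − 4·(2E) + 8·(7 + x) = 16, i.e. 56 + 8x − 2·(28 + 3x) = 16.
Collecting terms: 2x = 16, so x = 8.
Then 2E = 28 + 3·8 = 52, so E = 26, V = 2E/4 = 13, F = 7 + 8 = 15.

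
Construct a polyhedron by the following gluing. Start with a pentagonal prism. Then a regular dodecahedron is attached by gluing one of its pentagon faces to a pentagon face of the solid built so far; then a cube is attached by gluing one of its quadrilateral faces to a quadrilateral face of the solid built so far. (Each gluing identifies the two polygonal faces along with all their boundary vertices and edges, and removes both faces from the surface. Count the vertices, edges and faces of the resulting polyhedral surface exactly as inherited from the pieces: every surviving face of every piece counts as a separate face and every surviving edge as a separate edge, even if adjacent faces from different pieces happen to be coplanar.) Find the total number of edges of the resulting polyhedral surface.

48

A pentagonal prism: V=10, E=15, F=7.
Attach a regular dodecahedron (V=20, E=30, F=12) along a 5-gon: merge 5 vertices and 5 edges, delete both glued faces → V=25, E=40, F=17.
Attach a cube (V=8, E=12, F=6) along a 4-gon: merge 4 vertices and 4 edges, delete both glued faces → V=29, E=48, F=21.
Check: V − E + F = 29 − 48 + 21 = 2.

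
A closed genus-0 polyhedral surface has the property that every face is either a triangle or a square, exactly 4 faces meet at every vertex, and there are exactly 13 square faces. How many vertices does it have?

19

Let x be the number of triangles; then F = 13 + x.
Edge–face incidences: 2E = 4·13 + 3·x = 52 + 3x.
Every vertex has degree 4, so 4V = 2E.
Euler: V − E + F = 2 ⇒ (2E)/4 − E + (13 + x) = 2.
Multiply by 8: 2·(2E) − 4·(2E) + 8·(13 + x) = 16, i.e. 104 + 8x − 2·(52 + 3x) = 16.
Collecting terms: 2x = 16, so x = 8.
Then 2E = 52 + 3·8 = 76, so E = 38, V = 2E/4 = 19, F = 13 + 8 = 21.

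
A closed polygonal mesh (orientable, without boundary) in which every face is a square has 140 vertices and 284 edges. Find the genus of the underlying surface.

Every face is a square and each edge borders two faces, so 4F = 2·284, giving F = 142.
χ = V − E + F = 140 − 284 + 142 = -2.
For a closed orientable surface χ = 2 − 2g, so g = (2 − (-2))/2 = 2.

2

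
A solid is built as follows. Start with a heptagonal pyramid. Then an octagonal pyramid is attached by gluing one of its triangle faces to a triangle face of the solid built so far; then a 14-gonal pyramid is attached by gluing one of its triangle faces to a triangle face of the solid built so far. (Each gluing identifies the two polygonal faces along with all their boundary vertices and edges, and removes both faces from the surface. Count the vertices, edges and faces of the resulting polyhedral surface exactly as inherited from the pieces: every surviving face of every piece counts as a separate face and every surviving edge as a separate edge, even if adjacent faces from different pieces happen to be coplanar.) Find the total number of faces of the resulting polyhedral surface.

28

A heptagonal pyramid: V=8, E=14, F=8.
Attach an octagonal pyramid (V=9, E=16, F=9) along a 3-gon: merge 3 vertices and 3 edges, delete both glued faces → V=14, E=27, F=15.
Attach a 14-gonal pyramid (V=15, E=28, F=15) along a 3-gon: merge 3 vertices and 3 edges, delete both glued faces → V=26, E=52, F=28.
Check: V − E + F = 26 − 52 + 28 = 2.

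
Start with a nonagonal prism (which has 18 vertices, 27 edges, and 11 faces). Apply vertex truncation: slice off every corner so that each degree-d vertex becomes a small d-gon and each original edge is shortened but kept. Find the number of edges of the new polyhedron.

81

Truncation replaces each original edge-end by a new vertex, so V′ = 2E = 54.
Each original edge survives, and each old vertex of degree d contributes d new edges; summing degrees gives Σd = 2E, so E′ = E + 2E = 3E = 81.
Each original face survives and each original vertex becomes one new face: F′ = F + V = 29.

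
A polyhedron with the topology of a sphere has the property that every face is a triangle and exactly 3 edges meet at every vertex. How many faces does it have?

4

Each face has 3 edges and each edge borders two faces, so 2E = 3F.
Each vertex has degree 3, so 3V = 2E and hence V = 3F/3.
Euler: V − E + F = 2 ⇒ (3F/3) − (3F/2) + F = 2.
Multiply by 6: (6 − 9 + 6)F = 12, i.e. 3F = 12.
So F = 4, E = 3·4/2 = 6, V = 3·4/3 = 4.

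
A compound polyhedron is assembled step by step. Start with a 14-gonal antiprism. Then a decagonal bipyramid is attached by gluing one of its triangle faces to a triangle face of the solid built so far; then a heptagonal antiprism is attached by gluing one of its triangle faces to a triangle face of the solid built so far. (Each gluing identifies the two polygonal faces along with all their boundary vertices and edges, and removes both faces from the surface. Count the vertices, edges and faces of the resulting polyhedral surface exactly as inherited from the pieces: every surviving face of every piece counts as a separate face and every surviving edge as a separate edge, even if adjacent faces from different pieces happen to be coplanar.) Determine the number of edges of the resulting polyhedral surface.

108

A 14-gonal antiprism: V=28, E=56, F=30.
Attach a decagonal bipyramid (V=12, E=30, F=20) along a 3-gon: merge 3 vertices and 3 edges, delete both glued faces → V=37, E=83, F=48.
Attach a heptagonal antiprism (V=14, E=28, F=16) along a 3-gon: merge 3 vertices and 3 edges, delete both glued faces → V=48, E=108, F=62.
Check: V − E + F = 48 − 108 + 62 = 2.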